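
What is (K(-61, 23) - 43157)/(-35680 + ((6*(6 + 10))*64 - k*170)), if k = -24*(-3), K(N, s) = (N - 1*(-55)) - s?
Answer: 21593/20888 ≈ 1.0338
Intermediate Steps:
K(N, s) = 55 + N - s (K(N, s) = (N + 55) - s = (55 + N) - s = 55 + N - s)
k = 72
(K(-61, 23) - 43157)/(-35680 + ((6*(6 + 10))*64 - k*170)) = ((55 - 61 - 1*23) - 43157)/(-35680 + ((6*(6 + 10))*64 - 72*170)) = ((55 - 61 - 23) - 43157)/(-35680 + ((6*16)*64 - 1*12240)) = (-29 - 43157)/(-35680 + (96*64 - 12240)) = -43186/(-35680 + (6144 - 12240)) = -43186/(-35680 - 6096) = -43186/(-41776) = -43186*(-1/41776) = 21593/20888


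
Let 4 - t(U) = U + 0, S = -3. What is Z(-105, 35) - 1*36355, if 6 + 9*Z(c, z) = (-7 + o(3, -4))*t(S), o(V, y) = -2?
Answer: -109088/3 ≈ -36363.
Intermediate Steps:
t(U) = 4 - U (t(U) = 4 - (U + 0) = 4 - U)
Z(c, z) = -23/3 (Z(c, z) = -⅔ + ((-7 - 2)*(4 - 1*(-3)))/9 = -⅔ + (-9*(4 + 3))/9 = -⅔ + (-9*7)/9 = -⅔ + (⅑)*(-63) = -⅔ - 7 = -23/3)
Z(-105, 35) - 1*36355 = -23/3 - 1*36355 = -23/3 - 36355 = -109088/3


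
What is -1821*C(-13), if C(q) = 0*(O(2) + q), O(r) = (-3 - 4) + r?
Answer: 0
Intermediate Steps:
O(r) = -7 + r
C(q) = 0 (C(q) = 0*((-7 + 2) + q) = 0*(-5 + q) = 0)
-1821*C(-13) = -1821*0 = 0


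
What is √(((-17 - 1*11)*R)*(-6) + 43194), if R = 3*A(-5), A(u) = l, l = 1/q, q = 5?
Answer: √1082370/5 ≈ 208.07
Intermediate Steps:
l = ⅕ (l = 1/5 = ⅕ ≈ 0.20000)
A(u) = ⅕
R = ⅗ (R = 3*(⅕) = ⅗ ≈ 0.60000)
√(((-17 - 1*11)*R)*(-6) + 43194) = √(((-17 - 1*11)*(⅗))*(-6) + 43194) = √(((-17 - 11)*(⅗))*(-6) + 43194) = √(-28*⅗*(-6) + 43194) = √(-84/5*(-6) + 43194) = √(504/5 + 43194) = √(216474/5) = √1082370/5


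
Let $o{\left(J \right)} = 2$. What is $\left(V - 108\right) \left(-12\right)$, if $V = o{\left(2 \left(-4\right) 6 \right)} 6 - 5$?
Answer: $1212$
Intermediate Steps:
$V = 7$ ($V = 2 \cdot 6 - 5 = 12 - 5 = 7$)
$\left(V - 108\right) \left(-12\right) = \left(7 - 108\right) \left(-12\right) = \left(-101\right) \left(-12\right) = 1212$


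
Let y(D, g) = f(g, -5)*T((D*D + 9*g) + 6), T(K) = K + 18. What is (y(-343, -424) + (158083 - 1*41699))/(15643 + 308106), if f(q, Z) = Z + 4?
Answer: 2527/323749 ≈ 0.0078054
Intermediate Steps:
f(q, Z) = 4 + Z
T(K) = 18 + K
y(D, g) = -24 - D² - 9*g (y(D, g) = (4 - 5)*(18 + ((D*D + 9*g) + 6)) = -(18 + ((D² + 9*g) + 6)) = -(18 + (6 + D² + 9*g)) = -(24 + D² + 9*g) = -24 - D² - 9*g)
(y(-343, -424) + (158083 - 1*41699))/(15643 + 308106) = ((-24 - 1*(-343)² - 9*(-424)) + (158083 - 1*41699))/(15643 + 308106) = ((-24 - 1*117649 + 3816) + (158083 - 41699))/323749 = ((-24 - 117649 + 3816) + 116384)*(1/323749) = (-113857 + 116384)*(1/323749) = 2527*(1/323749) = 2527/323749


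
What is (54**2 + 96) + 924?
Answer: 3936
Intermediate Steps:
(54**2 + 96) + 924 = (2916 + 96) + 924 = 3012 + 924 = 3936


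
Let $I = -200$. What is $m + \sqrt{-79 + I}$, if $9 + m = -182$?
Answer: $-191 + 3 i \sqrt{31} \approx -191.0 + 16.703 i$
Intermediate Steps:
$m = -191$ ($m = -9 - 182 = -191$)
$m + \sqrt{-79 + I} = -191 + \sqrt{-79 - 200} = -191 + \sqrt{-279} = -191 + 3 i \sqrt{31}$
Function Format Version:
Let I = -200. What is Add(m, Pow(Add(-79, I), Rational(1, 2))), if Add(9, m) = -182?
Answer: Add(-191, Mul(3, I, Pow(31, Rational(1, 2)))) ≈ Add(-191.00, Mul(16.703, I))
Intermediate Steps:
m = -191 (m = Add(-9, -182) = -191)
Add(m, Pow(Add(-79, I), Rational(1, 2))) = Add(-191, Pow(Add(-79, -200), Rational(1, 2))) = Add(-191, Pow(-279, Rational(1, 2))) = Add(-191, Mul(3, I, Pow(31, Rational(1, 2))))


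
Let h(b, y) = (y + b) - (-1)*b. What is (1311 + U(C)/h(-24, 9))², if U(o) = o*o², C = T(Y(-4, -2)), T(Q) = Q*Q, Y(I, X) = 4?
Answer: 2212103089/1521 ≈ 1.4544e+6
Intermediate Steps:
T(Q) = Q²
h(b, y) = y + 2*b (h(b, y) = (b + y) + b = y + 2*b)
C = 16 (C = 4² = 16)
U(o) = o³
(1311 + U(C)/h(-24, 9))² = (1311 + 16³/(9 + 2*(-24)))² = (1311 + 4096/(9 - 48))² = (1311 + 4096/(-39))² = (1311 + 4096*(-1/39))² = (1311 - 4096/39)² = (47033/39)² = 2212103089/1521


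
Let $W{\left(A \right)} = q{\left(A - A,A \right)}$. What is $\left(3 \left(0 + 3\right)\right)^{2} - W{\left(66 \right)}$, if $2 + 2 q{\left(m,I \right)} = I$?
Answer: $49$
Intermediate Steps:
$q{\left(m,I \right)} = -1 + \frac{I}{2}$
$W{\left(A \right)} = -1 + \frac{A}{2}$
$\left(3 \left(0 + 3\right)\right)^{2} - W{\left(66 \right)} = \left(3 \left(0 + 3\right)\right)^{2} - \left(-1 + \frac{1}{2} \cdot 66\right) = \left(3 \cdot 3\right)^{2} - \left(-1 + 33\right) = 9^{2} - 32 = 81 - 32 = 49$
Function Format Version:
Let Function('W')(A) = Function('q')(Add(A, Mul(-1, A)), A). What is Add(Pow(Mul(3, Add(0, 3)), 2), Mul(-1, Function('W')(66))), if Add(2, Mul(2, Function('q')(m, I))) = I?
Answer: 49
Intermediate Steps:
Function('q')(m, I) = Add(-1, Mul(Rational(1, 2), I))
Function('W')(A) = Add(-1, Mul(Rational(1, 2), A))
Add(Pow(Mul(3, Add(0, 3)), 2), Mul(-1, Function('W')(66))) = Add(Pow(Mul(3, Add(0, 3)), 2), Mul(-1, Add(-1, Mul(Rational(1, 2), 66)))) = Add(Pow(Mul(3, 3), 2), Mul(-1, Add(-1, 33))) = Add(Pow(9, 2), Mul(-1, 32)) = Add(81, -32) = 49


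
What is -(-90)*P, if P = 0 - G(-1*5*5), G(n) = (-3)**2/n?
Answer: 162/5 ≈ 32.400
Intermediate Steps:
G(n) = 9/n
P = 9/25 (P = 0 - 9/(-1*5*5) = 0 - 9/((-5*5)) = 0 - 9/(-25) = 0 - 9*(-1)/25 = 0 - 1*(-9/25) = 0 + 9/25 = 9/25 ≈ 0.36000)
-(-90)*P = -(-90)*9/25 = -6*(-27/5) = 162/5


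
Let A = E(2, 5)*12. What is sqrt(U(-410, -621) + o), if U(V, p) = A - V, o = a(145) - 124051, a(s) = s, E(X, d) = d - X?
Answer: 2*I*sqrt(30865) ≈ 351.37*I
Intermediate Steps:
o = -123906 (o = 145 - 124051 = -123906)
A = 36 (A = (5 - 1*2)*12 = (5 - 2)*12 = 3*12 = 36)
U(V, p) = 36 - V
sqrt(U(-410, -621) + o) = sqrt((36 - 1*(-410)) - 123906) = sqrt((36 + 410) - 123906) = sqrt(446 - 123906) = sqrt(-123460) = 2*I*sqrt(30865)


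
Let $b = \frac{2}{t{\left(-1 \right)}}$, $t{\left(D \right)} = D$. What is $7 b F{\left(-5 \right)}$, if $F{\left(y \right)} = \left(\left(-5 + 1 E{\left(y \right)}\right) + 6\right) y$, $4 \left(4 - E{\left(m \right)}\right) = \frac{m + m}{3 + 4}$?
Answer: $375$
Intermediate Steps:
$E{\left(m \right)} = 4 - \frac{m}{14}$ ($E{\left(m \right)} = 4 - \frac{\left(m + m\right) \frac{1}{3 + 4}}{4} = 4 - \frac{2 m \frac{1}{7}}{4} = 4 - \frac{\frac{2}{7} m}{4} = 4 - \frac{m}{14}$)
$b = -2$ ($b = \frac{2}{-1} = 2 \left(-1\right) = -2$)
$F{\left(y \right)} = y \left(5 - \frac{y}{14}\right)$ ($F{\left(y \right)} = \left(\left(-5 + 1 \left(4 - \frac{y}{14}\right)\right) + 6\right) y = \left(\left(-5 - \left(-4 + \frac{y}{14}\right)\right) + 6\right) y = \left(\left(-1 - \frac{y}{14}\right) + 6\right) y = \left(5 - \frac{y}{14}\right) y = y \left(5 - \frac{y}{14}\right)$)
$7 b F{\left(-5 \right)} = 7 \left(-2\right) \frac{1}{14} \left(-5\right) \left(70 - -5\right) = - 14 \cdot \frac{1}{14} \left(-5\right) \left(70 + 5\right) = - 14 \cdot \frac{1}{14} \left(-5\right) 75 = \left(-14\right) \left(- \frac{375}{14}\right) = 375$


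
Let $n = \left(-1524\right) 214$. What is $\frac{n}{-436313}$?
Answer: $\frac{326136}{436313} \approx 0.74748$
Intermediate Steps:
$n = -326136$
$\frac{n}{-436313} = - \frac{326136}{-436313} = \left(-326136\right) \left(- \frac{1}{436313}\right) = \frac{326136}{436313}$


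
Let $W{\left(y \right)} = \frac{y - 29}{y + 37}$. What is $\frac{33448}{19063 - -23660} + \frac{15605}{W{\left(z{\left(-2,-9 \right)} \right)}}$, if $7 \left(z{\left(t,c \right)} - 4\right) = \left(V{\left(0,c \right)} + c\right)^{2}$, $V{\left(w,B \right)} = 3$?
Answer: $- \frac{215337000773}{5938497} \approx -36261.0$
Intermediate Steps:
$z{\left(t,c \right)} = 4 + \frac{\left(3 + c\right)^{2}}{7}$
$W{\left(y \right)} = \frac{-29 + y}{37 + y}$
$\frac{33448}{19063 - -23660} + \frac{15605}{W{\left(z{\left(-2,-9 \right)} \right)}} = \frac{33448}{19063 - -23660} + \frac{15605}{\frac{1}{37 + \left(4 + \frac{\left(3 - 9\right)^{2}}{7}\right)} \left(-29 + \left(4 + \frac{\left(3 - 9\right)^{2}}{7}\right)\right)} = \frac{33448}{19063 + 23660} + \frac{15605}{\frac{1}{37 + \left(4 + \frac{\left(-6\right)^{2}}{7}\right)} \left(-29 + \left(4 + \frac{\left(-6\right)^{2}}{7}\right)\right)} = \frac{33448}{42723} + \frac{15605}{\frac{1}{37 + \left(4 + \frac{1}{7} \cdot 36\right)} \left(-29 + \left(4 + \frac{1}{7} \cdot 36\right)\right)} = 33448 \cdot \frac{1}{42723} + \frac{15605}{\frac{1}{37 + \left(4 + \frac{36}{7}\right)} \left(-29 + \left(4 + \frac{36}{7}\right)\right)} = \frac{33448}{42723} + \frac{15605}{\frac{1}{37 + \frac{64}{7}} \left(-29 + \frac{64}{7}\right)} = \frac{33448}{42723} + \frac{15605}{\frac{1}{\frac{323}{7}} \left(- \frac{139}{7}\right)} = \frac{33448}{42723} + \frac{15605}{\frac{7}{323} \left(- \frac{139}{7}\right)} = \frac{33448}{42723} + \frac{15605}{- \frac{139}{323}} = \frac{33448}{42723} + 15605 \left(- \frac{323}{139}\right) = \frac{33448}{42723} - \frac{5040415}{139} = - \frac{215337000773}{5938497}$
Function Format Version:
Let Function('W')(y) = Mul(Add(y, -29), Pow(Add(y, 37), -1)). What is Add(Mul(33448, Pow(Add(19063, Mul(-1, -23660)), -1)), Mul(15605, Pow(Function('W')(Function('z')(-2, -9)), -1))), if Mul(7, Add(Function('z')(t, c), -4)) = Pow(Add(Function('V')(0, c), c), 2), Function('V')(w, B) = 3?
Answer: Rational(-215337000773, 5938497) ≈ -36261.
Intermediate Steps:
Function('z')(t, c) = Add(4, Mul(Rational(1, 7), Pow(Add(3, c), 2)))
Function('W')(y) = Mul(Pow(Add(37, y), -1), Add(-29, y)) (Function('W')(y) = Mul(Add(-29, y), Pow(Add(37, y), -1)) = Mul(Pow(Add(37, y), -1), Add(-29, y)))
Add(Mul(33448, Pow(Add(19063, Mul(-1, -23660)), -1)), Mul(15605, Pow(Function('W')(Function('z')(-2, -9)), -1))) = Add(Mul(33448, Pow(Add(19063, Mul(-1, -23660)), -1)), Mul(15605, Pow(Mul(Pow(Add(37, Add(4, Mul(Rational(1, 7), Pow(Add(3, -9), 2)))), -1), Add(-29, Add(4, Mul(Rational(1, 7), Pow(Add(3, -9), 2))))), -1))) = Add(Mul(33448, Pow(Add(19063, 23660), -1)), Mul(15605, Pow(Mul(Pow(Add(37, Add(4, Mul(Rational(1, 7), Pow(-6, 2)))), -1), Add(-29, Add(4, Mul(Rational(1, 7), Pow(-6, 2))))), -1))) = Add(Mul(33448, Pow(42723, -1)), Mul(15605, Pow(Mul(Pow(Add(37, Add(4, Mul(Rational(1, 7), 36))), -1), Add(-29, Add(4, Mul(Rational(1, 7), 36)))), -1))) = Add(Mul(33448, Rational(1, 42723)), Mul(15605, Pow(Mul(Pow(Add(37, Add(4, Rational(36, 7))), -1), Add(-29, Add(4, Rational(36, 7)))), -1))) = Add(Rational(33448, 42723), Mul(15605, Pow(Mul(Pow(Add(37, Rational(64, 7)), -1), Add(-29, Rational(64, 7))), -1))) = Add(Rational(33448, 42723), Mul(15605, Pow(Mul(Pow(Rational(323, 7), -1), Rational(-139, 7)), -1))) = Add(Rational(33448, 42723), Mul(15605, Pow(Mul(Rational(7, 323), Rational(-139, 7)), -1))) = Add(Rational(33448, 42723), Mul(15605, Pow(Rational(-139, 323), -1))) = Add(Rational(33448, 42723), Mul(15605, Rational(-323, 139))) = Add(Rational(33448, 42723), Rational(-5040415, 139)) = Rational(-215337000773, 5938497)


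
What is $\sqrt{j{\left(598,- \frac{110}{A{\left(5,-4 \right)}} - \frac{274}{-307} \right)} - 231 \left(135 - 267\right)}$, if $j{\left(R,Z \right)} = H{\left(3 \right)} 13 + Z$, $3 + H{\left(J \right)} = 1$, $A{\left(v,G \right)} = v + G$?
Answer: $\frac{\sqrt{2861106762}}{307} \approx 174.23$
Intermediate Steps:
$A{\left(v,G \right)} = G + v$
$H{\left(J \right)} = -2$ ($H{\left(J \right)} = -3 + 1 = -2$)
$j{\left(R,Z \right)} = -26 + Z$ ($j{\left(R,Z \right)} = \left(-2\right) 13 + Z = -26 + Z$)
$\sqrt{j{\left(598,- \frac{110}{A{\left(5,-4 \right)}} - \frac{274}{-307} \right)} - 231 \left(135 - 267\right)} = \sqrt{\left(-26 - \left(- \frac{274}{307} + \frac{110}{-4 + 5}\right)\right) - 231 \left(135 - 267\right)} = \sqrt{\left(-26 - \left(- \frac{274}{307} + \frac{110}{1}\right)\right) - -30492} = \sqrt{\left(-26 + \left(\left(-110\right) 1 + \frac{274}{307}\right)\right) + 30492} = \sqrt{\left(-26 + \left(-110 + \frac{274}{307}\right)\right) + 30492} = \sqrt{\left(-26 - \frac{33496}{307}\right) + 30492} = \sqrt{- \frac{41478}{307} + 30492} = \sqrt{\frac{9319566}{307}} = \frac{\sqrt{2861106762}}{307}$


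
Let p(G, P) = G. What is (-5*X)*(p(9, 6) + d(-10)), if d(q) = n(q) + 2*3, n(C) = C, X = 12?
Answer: -300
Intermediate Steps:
d(q) = 6 + q (d(q) = q + 2*3 = q + 6 = 6 + q)
(-5*X)*(p(9, 6) + d(-10)) = (-5*12)*(9 + (6 - 10)) = -60*(9 - 4) = -60*5 = -300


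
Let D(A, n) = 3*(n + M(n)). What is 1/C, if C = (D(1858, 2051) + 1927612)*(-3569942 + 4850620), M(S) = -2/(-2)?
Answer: 1/2476534134704 ≈ 4.0379e-13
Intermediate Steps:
M(S) = 1 (M(S) = -2*(-½) = 1)
D(A, n) = 3 + 3*n (D(A, n) = 3*(n + 1) = 3*(1 + n) = 3 + 3*n)
C = 2476534134704 (C = ((3 + 3*2051) + 1927612)*(-3569942 + 4850620) = ((3 + 6153) + 1927612)*1280678 = (6156 + 1927612)*1280678 = 1933768*1280678 = 2476534134704)
1/C = 1/2476534134704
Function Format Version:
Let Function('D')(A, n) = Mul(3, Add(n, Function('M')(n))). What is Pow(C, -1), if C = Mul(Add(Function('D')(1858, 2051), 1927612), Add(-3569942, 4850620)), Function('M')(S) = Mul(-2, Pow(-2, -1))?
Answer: Rational(1, 2476534134704) ≈ 4.0379e-13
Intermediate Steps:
Function('M')(S) = 1 (Function('M')(S) = Mul(-2, Rational(-1, 2)) = 1)
Function('D')(A, n) = Add(3, Mul(3, n)) (Function('D')(A, n) = Mul(3, Add(n, 1)) = Mul(3, Add(1, n)) = Add(3, Mul(3, n)))
C = 2476534134704 (C = Mul(Add(Add(3, Mul(3, 2051)), 1927612), Add(-3569942, 4850620)) = Mul(Add(Add(3, 6153), 1927612), 1280678) = Mul(Add(6156, 1927612), 1280678) = Mul(1933768, 1280678) = 2476534134704)
Pow(C, -1) = Pow(2476534134704, -1) = Rational(1, 2476534134704)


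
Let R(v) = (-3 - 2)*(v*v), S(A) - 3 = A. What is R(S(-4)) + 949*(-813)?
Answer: -771542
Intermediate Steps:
S(A) = 3 + A
R(v) = -5*v²
R(S(-4)) + 949*(-813) = -5*(3 - 4)² + 949*(-813) = -5*(-1)² - 771537 = -5*1 - 771537 = -5 - 771537 = -771542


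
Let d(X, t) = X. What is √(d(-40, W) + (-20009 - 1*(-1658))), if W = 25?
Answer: I*√18391 ≈ 135.61*I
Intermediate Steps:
√(d(-40, W) + (-20009 - 1*(-1658))) = √(-40 + (-20009 - 1*(-1658))) = √(-40 + (-20009 + 1658)) = √(-40 - 18351) = √(-18391) = I*√18391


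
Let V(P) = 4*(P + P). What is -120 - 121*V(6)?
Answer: -5928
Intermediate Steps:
V(P) = 8*P (V(P) = 4*(2*P) = 8*P)
-120 - 121*V(6) = -120 - 968*6 = -120 - 121*48 = -120 - 5808 = -5928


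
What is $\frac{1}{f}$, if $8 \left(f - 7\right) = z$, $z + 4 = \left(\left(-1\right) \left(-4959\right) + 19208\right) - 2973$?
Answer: $\frac{4}{10623} \approx 0.00037654$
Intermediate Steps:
$z = 21190$ ($z = -4 + \left(\left(\left(-1\right) \left(-4959\right) + 19208\right) - 2973\right) = -4 + \left(\left(4959 + 19208\right) - 2973\right) = -4 + \left(24167 - 2973\right) = -4 + 21194 = 21190$)
$f = \frac{10623}{4}$ ($f = 7 + \frac{1}{8} \cdot 21190 = 7 + \frac{10595}{4} = \frac{10623}{4} \approx 2655.8$)
$\frac{1}{f} = \frac{1}{\frac{10623}{4}} = \frac{4}{10623}$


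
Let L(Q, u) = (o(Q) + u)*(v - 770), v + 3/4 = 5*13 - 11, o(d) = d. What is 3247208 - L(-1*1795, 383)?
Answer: 2235157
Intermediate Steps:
v = 213/4 (v = -¾ + (5*13 - 11) = -¾ + (65 - 11) = -¾ + 54 = 213/4 ≈ 53.250)
L(Q, u) = -2867*Q/4 - 2867*u/4 (L(Q, u) = (Q + u)*(213/4 - 770) = (Q + u)*(-2867/4) = -2867*Q/4 - 2867*u/4)
3247208 - L(-1*1795, 383) = 3247208 - (-(-2867)*1795/4 - 2867/4*383) = 3247208 - (-2867/4*(-1795) - 1098061/4) = 3247208 - (5146265/4 - 1098061/4) = 3247208 - 1*1012051 = 3247208 - 1012051 = 2235157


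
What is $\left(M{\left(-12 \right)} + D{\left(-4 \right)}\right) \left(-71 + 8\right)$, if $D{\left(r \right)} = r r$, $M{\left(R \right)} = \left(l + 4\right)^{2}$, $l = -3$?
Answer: $-1071$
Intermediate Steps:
$M{\left(R \right)} = 1$ ($M{\left(R \right)} = \left(-3 + 4\right)^{2} = 1^{2} = 1$)
$D{\left(r \right)} = r^{2}$
$\left(M{\left(-12 \right)} + D{\left(-4 \right)}\right) \left(-71 + 8\right) = \left(1 + \left(-4\right)^{2}\right) \left(-71 + 8\right) = \left(1 + 16\right) \left(-63\right) = 17 \left(-63\right) = -1071$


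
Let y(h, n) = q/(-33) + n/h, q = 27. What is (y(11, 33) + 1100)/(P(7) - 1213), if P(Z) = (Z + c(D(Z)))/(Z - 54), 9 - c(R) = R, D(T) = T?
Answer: -142457/156805 ≈ -0.90850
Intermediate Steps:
y(h, n) = -9/11 + n/h (y(h, n) = 27/(-33) + n/h = 27*(-1/33) + n/h = -9/11 + n/h)
c(R) = 9 - R
P(Z) = 9/(-54 + Z) (P(Z) = (Z + (9 - Z))/(Z - 54) = 9/(-54 + Z))
(y(11, 33) + 1100)/(P(7) - 1213) = ((-9/11 + 33/11) + 1100)/(9/(-54 + 7) - 1213) = ((-9/11 + 33*(1/11)) + 1100)/(9/(-47) - 1213) = ((-9/11 + 3) + 1100)/(9*(-1/47) - 1213) = (24/11 + 1100)/(-9/47 - 1213) = 12124/(11*(-57020/47)) = (12124/11)*(-47/57020) = -142457/156805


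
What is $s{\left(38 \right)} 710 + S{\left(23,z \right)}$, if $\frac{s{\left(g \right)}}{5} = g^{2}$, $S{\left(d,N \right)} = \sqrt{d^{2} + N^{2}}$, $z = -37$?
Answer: $5126200 + \sqrt{1898} \approx 5.1262 \cdot 10^{6}$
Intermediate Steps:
$S{\left(d,N \right)} = \sqrt{N^{2} + d^{2}}$
$s{\left(g \right)} = 5 g^{2}$
$s{\left(38 \right)} 710 + S{\left(23,z \right)} = 5 \cdot 38^{2} \cdot 710 + \sqrt{\left(-37\right)^{2} + 23^{2}} = 5 \cdot 1444 \cdot 710 + \sqrt{1369 + 529} = 7220 \cdot 710 + \sqrt{1898} = 5126200 + \sqrt{1898}$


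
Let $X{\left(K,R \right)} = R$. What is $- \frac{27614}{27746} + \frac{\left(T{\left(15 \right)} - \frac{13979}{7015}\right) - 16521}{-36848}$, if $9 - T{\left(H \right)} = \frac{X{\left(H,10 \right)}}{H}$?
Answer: $- \frac{5885286151009}{10758042037680} \approx -0.54706$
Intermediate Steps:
$T{\left(H \right)} = 9 - \frac{10}{H}$
$- \frac{27614}{27746} + \frac{\left(T{\left(15 \right)} - \frac{13979}{7015}\right) - 16521}{-36848} = - \frac{27614}{27746} + \frac{\left(\left(9 - \frac{10}{15}\right) - \frac{13979}{7015}\right) - 16521}{-36848} = \left(-27614\right) \frac{1}{27746} + \left(\left(\left(9 - \frac{2}{3}\right) - \frac{13979}{7015}\right) - 16521\right) \left(- \frac{1}{36848}\right) = - \frac{13807}{13873} + \left(\left(\left(9 - \frac{2}{3}\right) - \frac{13979}{7015}\right) - 16521\right) \left(- \frac{1}{36848}\right) = - \frac{13807}{13873} + \left(\left(\frac{25}{3} - \frac{13979}{7015}\right) - 16521\right) \left(- \frac{1}{36848}\right) = - \frac{13807}{13873} + \left(\frac{133438}{21045} - 16521\right) \left(- \frac{1}{36848}\right) = - \frac{13807}{13873} - - \frac{347551007}{775466160} = - \frac{13807}{13873} + \frac{347551007}{775466160} = - \frac{5885286151009}{10758042037680}$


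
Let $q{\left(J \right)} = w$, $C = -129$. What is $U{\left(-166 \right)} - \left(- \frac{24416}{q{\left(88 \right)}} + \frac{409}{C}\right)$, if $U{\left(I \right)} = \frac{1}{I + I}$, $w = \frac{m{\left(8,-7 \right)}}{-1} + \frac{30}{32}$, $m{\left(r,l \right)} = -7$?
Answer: $\frac{16748243861}{5439156} \approx 3079.2$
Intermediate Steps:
$w = \frac{127}{16}$ ($w = - \frac{7}{-1} + \frac{30}{32} = \left(-7\right) \left(-1\right) + 30 \cdot \frac{1}{32} = 7 + \frac{15}{16} = \frac{127}{16} \approx 7.9375$)
$q{\left(J \right)} = \frac{127}{16}$
$U{\left(I \right)} = \frac{1}{2 I}$
$U{\left(-166 \right)} - \left(- \frac{24416}{q{\left(88 \right)}} + \frac{409}{C}\right) = \frac{1}{2 \left(-166\right)} - \left(- \frac{24416}{\frac{127}{16}} + \frac{409}{-129}\right) = \frac{1}{2} \left(- \frac{1}{166}\right) - \left(\left(-24416\right) \frac{16}{127} + 409 \left(- \frac{1}{129}\right)\right) = - \frac{1}{332} - \left(- \frac{390656}{127} - \frac{409}{129}\right) = - \frac{1}{332} - - \frac{50446567}{16383} = - \frac{1}{332} + \frac{50446567}{16383} = \frac{16748243861}{5439156}$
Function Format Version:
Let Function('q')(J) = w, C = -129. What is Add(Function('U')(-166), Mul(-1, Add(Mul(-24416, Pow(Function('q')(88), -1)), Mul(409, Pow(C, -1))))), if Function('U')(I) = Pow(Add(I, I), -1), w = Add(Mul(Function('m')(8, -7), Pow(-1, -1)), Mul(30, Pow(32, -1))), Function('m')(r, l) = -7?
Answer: Rational(16748243861, 5439156) ≈ 3079.2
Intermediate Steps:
w = Rational(127, 16) (w = Add(Mul(-7, Pow(-1, -1)), Mul(30, Pow(32, -1))) = Add(Mul(-7, -1), Mul(30, Rational(1, 32))) = Add(7, Rational(15, 16)) = Rational(127, 16) ≈ 7.9375)
Function('q')(J) = Rational(127, 16)
Function('U')(I) = Mul(Rational(1, 2), Pow(I, -1)) (Function('U')(I) = Pow(Mul(2, I), -1) = Mul(Rational(1, 2), Pow(I, -1)))
Add(Function('U')(-166), Mul(-1, Add(Mul(-24416, Pow(Function('q')(88), -1)), Mul(409, Pow(C, -1))))) = Add(Mul(Rational(1, 2), Pow(-166, -1)), Mul(-1, Add(Mul(-24416, Pow(Rational(127, 16), -1)), Mul(409, Pow(-129, -1))))) = Add(Mul(Rational(1, 2), Rational(-1, 166)), Mul(-1, Add(Mul(-24416, Rational(16, 127)), Mul(409, Rational(-1, 129))))) = Add(Rational(-1, 332), Mul(-1, Add(Rational(-390656, 127), Rational(-409, 129)))) = Add(Rational(-1, 332), Mul(-1, Rational(-50446567, 16383))) = Add(Rational(-1, 332), Rational(50446567, 16383)) = Rational(16748243861, 5439156)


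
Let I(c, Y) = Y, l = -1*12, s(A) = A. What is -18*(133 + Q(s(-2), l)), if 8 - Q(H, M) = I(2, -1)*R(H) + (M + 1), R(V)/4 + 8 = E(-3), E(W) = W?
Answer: -1944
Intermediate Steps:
l = -12
R(V) = -44 (R(V) = -32 + 4*(-3) = -32 - 12 = -44)
Q(H, M) = -37 - M (Q(H, M) = 8 - (-1*(-44) + (M + 1)) = 8 - (44 + (1 + M)) = 8 - (45 + M) = 8 + (-45 - M) = -37 - M)
-18*(133 + Q(s(-2), l)) = -18*(133 + (-37 - 1*(-12))) = -18*(133 + (-37 + 12)) = -18*(133 - 25) = -18*108 = -1944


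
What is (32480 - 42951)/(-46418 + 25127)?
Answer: 10471/21291 ≈ 0.49180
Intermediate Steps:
(32480 - 42951)/(-46418 + 25127) = -10471/(-21291) = -10471*(-1/21291) = 10471/21291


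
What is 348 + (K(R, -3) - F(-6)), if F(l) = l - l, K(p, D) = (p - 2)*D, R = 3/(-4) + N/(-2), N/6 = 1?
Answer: 1461/4 ≈ 365.25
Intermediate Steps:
N = 6 (N = 6*1 = 6)
R = -15/4 (R = 3/(-4) + 6/(-2) = 3*(-¼) + 6*(-½) = -¾ - 3 = -15/4 ≈ -3.7500)
K(p, D) = D*(-2 + p) (K(p, D) = (-2 + p)*D = D*(-2 + p))
F(l) = 0
348 + (K(R, -3) - F(-6)) = 348 + (-3*(-2 - 15/4) - 1*0) = 348 + (-3*(-23/4) + 0) = 348 + (69/4 + 0) = 348 + 69/4 = 1461/4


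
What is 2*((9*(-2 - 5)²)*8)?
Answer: 7056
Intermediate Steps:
2*((9*(-2 - 5)²)*8) = 2*((9*(-7)²)*8) = 2*((9*49)*8) = 2*(441*8) = 2*3528 = 7056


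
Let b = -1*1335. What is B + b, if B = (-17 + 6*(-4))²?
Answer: 346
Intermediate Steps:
b = -1335
B = 1681 (B = (-17 - 24)² = (-41)² = 1681)
B + b = 1681 - 1335 = 346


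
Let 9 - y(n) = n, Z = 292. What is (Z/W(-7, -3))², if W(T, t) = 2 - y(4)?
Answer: 85264/9 ≈ 9473.8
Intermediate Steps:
y(n) = 9 - n
W(T, t) = -3 (W(T, t) = 2 - (9 - 1*4) = 2 - (9 - 4) = 2 - 1*5 = 2 - 5 = -3)
(Z/W(-7, -3))² = (292/(-3))² = (292*(-⅓))² = (-292/3)² = 85264/9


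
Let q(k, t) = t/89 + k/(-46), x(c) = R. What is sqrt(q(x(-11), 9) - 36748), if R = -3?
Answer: 7*I*sqrt(12569885986)/4094 ≈ 191.7*I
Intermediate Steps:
x(c) = -3
q(k, t) = -k/46 + t/89 (q(k, t) = t*(1/89) + k*(-1/46) = t/89 - k/46 = -k/46 + t/89)
sqrt(q(x(-11), 9) - 36748) = sqrt((-1/46*(-3) + (1/89)*9) - 36748) = sqrt((3/46 + 9/89) - 36748) = sqrt(681/4094 - 36748) = sqrt(-150445631/4094) = 7*I*sqrt(12569885986)/4094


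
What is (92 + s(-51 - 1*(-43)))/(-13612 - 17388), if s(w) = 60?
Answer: -19/3875 ≈ -0.0049032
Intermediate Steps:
(92 + s(-51 - 1*(-43)))/(-13612 - 17388) = (92 + 60)/(-13612 - 17388) = 152/(-31000) = 152*(-1/31000) = -19/3875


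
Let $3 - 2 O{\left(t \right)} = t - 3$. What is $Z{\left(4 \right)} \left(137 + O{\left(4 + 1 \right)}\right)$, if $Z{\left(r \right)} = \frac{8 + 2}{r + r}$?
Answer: $\frac{1375}{8} \approx 171.88$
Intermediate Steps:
$O{\left(t \right)} = 3 - \frac{t}{2}$ ($O{\left(t \right)} = \frac{3}{2} - \frac{t - 3}{2} = \frac{3}{2} - \frac{-3 + t}{2} = \frac{3}{2} - \left(- \frac{3}{2} + \frac{t}{2}\right) = 3 - \frac{t}{2}$)
$Z{\left(r \right)} = \frac{5}{r}$ ($Z{\left(r \right)} = \frac{10}{2 r} = 10 \frac{1}{2 r} = \frac{5}{r}$)
$Z{\left(4 \right)} \left(137 + O{\left(4 + 1 \right)}\right) = \frac{5}{4} \left(137 + \left(3 - \frac{4 + 1}{2}\right)\right) = 5 \cdot \frac{1}{4} \left(137 + \left(3 - \frac{5}{2}\right)\right) = \frac{5 \left(137 + \left(3 - \frac{5}{2}\right)\right)}{4} = \frac{5 \left(137 + \frac{1}{2}\right)}{4} = \frac{5}{4} \cdot \frac{275}{2} = \frac{1375}{8}$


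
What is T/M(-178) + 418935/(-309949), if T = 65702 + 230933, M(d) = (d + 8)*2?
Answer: -18416831903/21076532 ≈ -873.81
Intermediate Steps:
M(d) = 16 + 2*d (M(d) = (8 + d)*2 = 16 + 2*d)
T = 296635
T/M(-178) + 418935/(-309949) = 296635/(16 + 2*(-178)) + 418935/(-309949) = 296635/(16 - 356) + 418935*(-1/309949) = 296635/(-340) - 418935/309949 = 296635*(-1/340) - 418935/309949 = -59327/68 - 418935/309949 = -18416831903/21076532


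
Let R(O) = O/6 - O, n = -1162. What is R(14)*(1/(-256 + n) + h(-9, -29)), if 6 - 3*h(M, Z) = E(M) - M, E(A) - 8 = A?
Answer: 99365/12762 ≈ 7.7860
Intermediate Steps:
E(A) = 8 + A
h(M, Z) = -⅔ (h(M, Z) = 2 - ((8 + M) - M)/3 = 2 - ⅓*8 = 2 - 8/3 = -⅔)
R(O) = -5*O/6 (R(O) = O*(⅙) - O = O/6 - O = -5*O/6)
R(14)*(1/(-256 + n) + h(-9, -29)) = (-⅚*14)*(1/(-256 - 1162) - ⅔) = -35*(1/(-1418) - ⅔)/3 = -35*(-1/1418 - ⅔)/3 = -35/3*(-2839/4254) = 99365/12762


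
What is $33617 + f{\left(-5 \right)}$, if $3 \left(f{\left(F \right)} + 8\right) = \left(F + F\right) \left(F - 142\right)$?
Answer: $34099$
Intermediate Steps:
$f{\left(F \right)} = -8 + \frac{2 F \left(-142 + F\right)}{3}$ ($f{\left(F \right)} = -8 + \frac{\left(F + F\right) \left(F - 142\right)}{3} = -8 + \frac{2 F \left(-142 + F\right)}{3}$)
$33617 + f{\left(-5 \right)} = 33617 - \left(- \frac{1396}{3} - \frac{50}{3}\right) = 33617 + \left(-8 + \frac{1420}{3} + \frac{2}{3} \cdot 25\right) = 33617 + \left(-8 + \frac{1420}{3} + \frac{50}{3}\right) = 33617 + 482 = 34099$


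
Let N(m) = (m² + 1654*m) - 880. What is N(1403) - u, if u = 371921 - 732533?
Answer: 4648703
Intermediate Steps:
N(m) = -880 + m² + 1654*m
u = -360612
N(1403) - u = (-880 + 1403² + 1654*1403) - 1*(-360612) = (-880 + 1968409 + 2320562) + 360612 = 4288091 + 360612 = 4648703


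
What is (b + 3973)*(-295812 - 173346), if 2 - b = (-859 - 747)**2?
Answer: 1208204300238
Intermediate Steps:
b = -2579234 (b = 2 - (-859 - 747)**2 = 2 - 1*(-1606)**2 = 2 - 1*2579236 = 2 - 2579236 = -2579234)
(b + 3973)*(-295812 - 173346) = (-2579234 + 3973)*(-295812 - 173346) = -2575261*(-469158) = 1208204300238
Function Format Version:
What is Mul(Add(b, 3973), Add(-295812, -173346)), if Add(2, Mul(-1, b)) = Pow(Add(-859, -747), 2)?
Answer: 1208204300238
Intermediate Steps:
b = -2579234 (b = Add(2, Mul(-1, Pow(Add(-859, -747), 2))) = Add(2, Mul(-1, Pow(-1606, 2))) = Add(2, Mul(-1, 2579236)) = Add(2, -2579236) = -2579234)
Mul(Add(b, 3973), Add(-295812, -173346)) = Mul(Add(-2579234, 3973), Add(-295812, -173346)) = Mul(-2575261, -469158) = 1208204300238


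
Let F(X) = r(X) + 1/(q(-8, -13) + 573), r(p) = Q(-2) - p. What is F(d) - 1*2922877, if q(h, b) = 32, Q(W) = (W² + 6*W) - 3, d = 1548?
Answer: -1769283779/605 ≈ -2.9244e+6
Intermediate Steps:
Q(W) = -3 + W² + 6*W
r(p) = -11 - p (r(p) = (-3 + (-2)² + 6*(-2)) - p = (-3 + 4 - 12) - p = -11 - p)
F(X) = -6654/605 - X (F(X) = (-11 - X) + 1/(32 + 573) = (-11 - X) + 1/605 = -6654/605 - X)
F(d) - 1*2922877 = (-6654/605 - 1*1548) - 1*2922877 = (-6654/605 - 1548) - 2922877 = -943194/605 - 2922877 = -1769283779/605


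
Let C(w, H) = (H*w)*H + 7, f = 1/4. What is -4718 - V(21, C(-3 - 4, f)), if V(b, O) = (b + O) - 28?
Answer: -75481/16 ≈ -4717.6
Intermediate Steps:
f = 1/4 ≈ 0.25000
C(w, H) = 7 + w*H**2 (C(w, H) = w*H**2 + 7 = 7 + w*H**2)
V(b, O) = -28 + O + b (V(b, O) = (O + b) - 28 = -28 + O + b)
-4718 - V(21, C(-3 - 4, f)) = -4718 - (-28 + (7 + (-3 - 4)*(1/4)**2) + 21) = -4718 - (-28 + (7 - 7*1/16) + 21) = -4718 - (-28 + (7 - 7/16) + 21) = -4718 - (-28 + 105/16 + 21) = -4718 - 1*(-7/16) = -4718 + 7/16 = -75481/16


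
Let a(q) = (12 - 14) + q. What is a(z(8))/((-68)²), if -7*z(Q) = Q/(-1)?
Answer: -3/16184 ≈ -0.00018537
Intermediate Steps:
z(Q) = Q/7 (z(Q) = -Q/(7*(-1)) = -Q*(-1)/7 = -(-1)*Q/7 = Q/7)
a(q) = -2 + q
a(z(8))/((-68)²) = (-2 + (⅐)*8)/((-68)²) = (-2 + 8/7)/4624 = -6/7*1/4624 = -3/16184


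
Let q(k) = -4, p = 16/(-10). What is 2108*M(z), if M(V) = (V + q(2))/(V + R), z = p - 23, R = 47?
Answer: -75361/28 ≈ -2691.5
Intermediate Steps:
p = -8/5 (p = 16*(-⅒) = -8/5 ≈ -1.6000)
z = -123/5 (z = -8/5 - 23 = -123/5 ≈ -24.600)
M(V) = (-4 + V)/(47 + V) (M(V) = (V - 4)/(V + 47) = (-4 + V)/(47 + V))
2108*M(z) = 2108*((-4 - 123/5)/(47 - 123/5)) = 2108*(-143/5/(112/5)) = 2108*((5/112)*(-143/5)) = 2108*(-143/112) = -75361/28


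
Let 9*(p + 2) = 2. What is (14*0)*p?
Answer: 0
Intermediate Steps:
p = -16/9 (p = -2 + (⅑)*2 = -2 + 2/9 = -16/9 ≈ -1.7778)
(14*0)*p = (14*0)*(-16/9) = 0*(-16/9) = 0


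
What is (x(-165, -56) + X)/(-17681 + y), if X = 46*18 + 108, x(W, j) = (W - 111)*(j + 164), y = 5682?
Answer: 28872/11999 ≈ 2.4062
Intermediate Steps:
x(W, j) = (-111 + W)*(164 + j)
X = 936 (X = 828 + 108 = 936)
(x(-165, -56) + X)/(-17681 + y) = ((-18204 - 111*(-56) + 164*(-165) - 165*(-56)) + 936)/(-17681 + 5682) = ((-18204 + 6216 - 27060 + 9240) + 936)/(-11999) = (-29808 + 936)*(-1/11999) = -28872*(-1/11999) = 28872/11999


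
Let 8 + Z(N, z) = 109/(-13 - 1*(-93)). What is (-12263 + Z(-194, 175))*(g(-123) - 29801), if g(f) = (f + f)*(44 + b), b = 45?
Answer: 10148462569/16 ≈ 6.3428e+8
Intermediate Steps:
g(f) = 178*f (g(f) = (f + f)*(44 + 45) = (2*f)*89 = 178*f)
Z(N, z) = -531/80 (Z(N, z) = -8 + 109/(-13 - 1*(-93)) = -8 + 109/(-13 + 93) = -8 + 109/80 = -531/80)
(-12263 + Z(-194, 175))*(g(-123) - 29801) = (-12263 - 531/80)*(178*(-123) - 29801) = -981571*(-21894 - 29801)/80 = -981571/80*(-51695) = 10148462569/16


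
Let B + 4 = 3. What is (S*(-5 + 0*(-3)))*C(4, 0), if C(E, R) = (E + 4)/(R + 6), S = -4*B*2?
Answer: -160/3 ≈ -53.333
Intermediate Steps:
B = -1 (B = -4 + 3 = -1)
S = 8 (S = -4*(-1)*2 = 4*2 = 8)
C(E, R) = (4 + E)/(6 + R)
(S*(-5 + 0*(-3)))*C(4, 0) = (8*(-5 + 0*(-3)))*((4 + 4)/(6 + 0)) = (8*(-5 + 0))*(8/6) = (8*(-5))*((⅙)*8) = -40*4/3 = -160/3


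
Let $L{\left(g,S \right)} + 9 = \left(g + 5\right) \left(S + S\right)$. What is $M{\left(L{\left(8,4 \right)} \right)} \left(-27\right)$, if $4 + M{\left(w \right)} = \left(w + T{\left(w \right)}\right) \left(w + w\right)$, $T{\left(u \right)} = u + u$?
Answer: $-1461942$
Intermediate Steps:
$L{\left(g,S \right)} = -9 + 2 S \left(5 + g\right)$ ($L{\left(g,S \right)} = -9 + \left(g + 5\right) \left(S + S\right) = -9 + \left(5 + g\right) 2 S = -9 + 2 S \left(5 + g\right)$)
$T{\left(u \right)} = 2 u$
$M{\left(w \right)} = -4 + 6 w^{2}$ ($M{\left(w \right)} = -4 + \left(w + 2 w\right) \left(w + w\right) = -4 + 3 w 2 w = -4 + 6 w^{2}$)
$M{\left(L{\left(8,4 \right)} \right)} \left(-27\right) = \left(-4 + 6 \left(-9 + 10 \cdot 4 + 2 \cdot 4 \cdot 8\right)^{2}\right) \left(-27\right) = \left(-4 + 6 \left(-9 + 40 + 64\right)^{2}\right) \left(-27\right) = \left(-4 + 6 \cdot 95^{2}\right) \left(-27\right) = \left(-4 + 6 \cdot 9025\right) \left(-27\right) = \left(-4 + 54150\right) \left(-27\right) = 54146 \left(-27\right) = -1461942$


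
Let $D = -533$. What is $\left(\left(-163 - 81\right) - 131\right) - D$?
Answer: $158$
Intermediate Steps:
$\left(\left(-163 - 81\right) - 131\right) - D = \left(\left(-163 - 81\right) - 131\right) - -533 = \left(-244 - 131\right) + 533 = -375 + 533 = 158$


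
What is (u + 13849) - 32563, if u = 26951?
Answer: 8237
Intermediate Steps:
(u + 13849) - 32563 = (26951 + 13849) - 32563 = 40800 - 32563 = 8237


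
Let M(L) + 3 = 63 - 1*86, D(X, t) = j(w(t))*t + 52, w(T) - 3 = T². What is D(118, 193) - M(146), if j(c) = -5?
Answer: -887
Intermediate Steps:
w(T) = 3 + T²
D(X, t) = 52 - 5*t (D(X, t) = -5*t + 52 = 52 - 5*t)
M(L) = -26 (M(L) = -3 + (63 - 1*86) = -3 + (63 - 86) = -3 - 23 = -26)
D(118, 193) - M(146) = (52 - 5*193) - 1*(-26) = (52 - 965) + 26 = -913 + 26 = -887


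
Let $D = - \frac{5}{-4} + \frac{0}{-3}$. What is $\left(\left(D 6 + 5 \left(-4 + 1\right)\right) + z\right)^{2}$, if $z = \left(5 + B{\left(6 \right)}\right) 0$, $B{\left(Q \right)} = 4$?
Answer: $\frac{225}{4} \approx 56.25$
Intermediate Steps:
$D = \frac{5}{4}$ ($D = \left(-5\right) \left(- \frac{1}{4}\right) + 0 \left(- \frac{1}{3}\right) = \frac{5}{4} + 0 = \frac{5}{4} \approx 1.25$)
$z = 0$ ($z = \left(5 + 4\right) 0 = 9 \cdot 0 = 0$)
$\left(\left(D 6 + 5 \left(-4 + 1\right)\right) + z\right)^{2} = \left(\left(\frac{5}{4} \cdot 6 + 5 \left(-4 + 1\right)\right) + 0\right)^{2} = \left(\left(\frac{15}{2} + 5 \left(-3\right)\right) + 0\right)^{2} = \left(\left(\frac{15}{2} - 15\right) + 0\right)^{2} = \left(- \frac{15}{2} + 0\right)^{2} = \left(- \frac{15}{2}\right)^{2} = \frac{225}{4}$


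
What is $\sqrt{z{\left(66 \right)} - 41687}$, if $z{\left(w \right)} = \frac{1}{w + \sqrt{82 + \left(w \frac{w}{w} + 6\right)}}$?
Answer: $\frac{\sqrt{-2751341 - 41687 \sqrt{154}}}{\sqrt{66 + \sqrt{154}}} \approx 204.17 i$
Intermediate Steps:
$z{\left(w \right)} = \frac{1}{w + \sqrt{88 + w}}$ ($z{\left(w \right)} = \frac{1}{w + \sqrt{82 + \left(w 1 + 6\right)}} = \frac{1}{w + \sqrt{82 + \left(w + 6\right)}} = \frac{1}{w + \sqrt{82 + \left(6 + w\right)}} = \frac{1}{w + \sqrt{88 + w}}$)
$\sqrt{z{\left(66 \right)} - 41687} = \sqrt{\frac{1}{66 + \sqrt{88 + 66}} - 41687} = \sqrt{\frac{1}{66 + \sqrt{154}} - 41687} = \sqrt{-41687 + \frac{1}{66 + \sqrt{154}}}$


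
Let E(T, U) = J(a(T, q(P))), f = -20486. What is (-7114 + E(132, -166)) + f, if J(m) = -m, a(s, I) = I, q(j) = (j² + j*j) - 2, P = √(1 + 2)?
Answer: -27604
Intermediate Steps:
P = √3 ≈ 1.7320
q(j) = -2 + 2*j² (q(j) = (j² + j²) - 2 = 2*j² - 2 = -2 + 2*j²)
E(T, U) = -4 (E(T, U) = -(-2 + 2*(√3)²) = -(-2 + 2*3) = -(-2 + 6) = -1*4 = -4)
(-7114 + E(132, -166)) + f = (-7114 - 4) - 20486 = -7118 - 20486 = -27604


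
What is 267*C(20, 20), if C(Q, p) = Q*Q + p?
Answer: 112140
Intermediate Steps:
C(Q, p) = p + Q² (C(Q, p) = Q² + p = p + Q²)
267*C(20, 20) = 267*(20 + 20²) = 267*(20 + 400) = 267*420 = 112140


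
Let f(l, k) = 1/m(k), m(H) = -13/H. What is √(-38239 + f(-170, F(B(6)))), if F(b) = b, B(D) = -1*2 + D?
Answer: I*√6462443/13 ≈ 195.55*I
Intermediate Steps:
B(D) = -2 + D
f(l, k) = -k/13 (f(l, k) = 1/(-13/k) = -k/13)
√(-38239 + f(-170, F(B(6)))) = √(-38239 - (-2 + 6)/13) = √(-38239 - 1/13*4) = √(-38239 - 4/13) = √(-497111/13) = I*√6462443/13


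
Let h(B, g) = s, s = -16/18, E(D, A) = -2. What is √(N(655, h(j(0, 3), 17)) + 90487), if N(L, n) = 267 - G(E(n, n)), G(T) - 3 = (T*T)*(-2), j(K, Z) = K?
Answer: √90759 ≈ 301.26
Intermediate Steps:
s = -8/9 (s = -16*1/18 = -8/9 ≈ -0.88889)
h(B, g) = -8/9
G(T) = 3 - 2*T² (G(T) = 3 + (T*T)*(-2) = 3 + T²*(-2) = 3 - 2*T²)
N(L, n) = 272 (N(L, n) = 267 - (3 - 2*(-2)²) = 267 - (3 - 2*4) = 267 - (3 - 8) = 267 - 1*(-5) = 267 + 5 = 272)
√(N(655, h(j(0, 3), 17)) + 90487) = √(272 + 90487) = √90759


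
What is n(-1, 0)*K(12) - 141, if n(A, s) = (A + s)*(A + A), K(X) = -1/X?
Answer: -847/6 ≈ -141.17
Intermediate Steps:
n(A, s) = 2*A*(A + s) (n(A, s) = (A + s)*(2*A) = 2*A*(A + s))
n(-1, 0)*K(12) - 141 = (2*(-1)*(-1 + 0))*(-1/12) - 141 = (2*(-1)*(-1))*(-1*1/12) - 141 = 2*(-1/12) - 141 = -⅙ - 141 = -847/6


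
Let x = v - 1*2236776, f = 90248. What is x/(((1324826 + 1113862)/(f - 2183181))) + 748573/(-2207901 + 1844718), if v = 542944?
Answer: 2554583004632281/1757321476 ≈ 1.4537e+6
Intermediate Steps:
x = -1693832 (x = 542944 - 1*2236776 = 542944 - 2236776 = -1693832)
x/(((1324826 + 1113862)/(f - 2183181))) + 748573/(-2207901 + 1844718) = -1693832*(90248 - 2183181)/(1324826 + 1113862) + 748573/(-2207901 + 1844718) = -1693832/(2438688/(-2092933)) + 748573/(-363183) = -1693832/(2438688*(-1/2092933)) + 748573*(-1/363183) = -1693832/(-2438688/2092933) - 748573/363183 = -1693832*(-2092933/2438688) - 748573/363183 = 63304944451/43548 - 748573/363183 = 2554583004632281/1757321476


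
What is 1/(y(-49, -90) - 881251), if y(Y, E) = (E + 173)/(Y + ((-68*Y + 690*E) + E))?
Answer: -58907/51911852740 ≈ -1.1348e-6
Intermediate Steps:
y(Y, E) = (173 + E)/(-67*Y + 691*E) (y(Y, E) = (173 + E)/(Y + (-68*Y + 691*E)) = (173 + E)/(-67*Y + 691*E))
1/(y(-49, -90) - 881251) = 1/((173 - 90)/(-67*(-49) + 691*(-90)) - 881251) = 1/(83/(3283 - 62190) - 881251) = 1/(83/(-58907) - 881251) = 1/(-1/58907*83 - 881251) = 1/(-83/58907 - 881251) = 1/(-51911852740/58907) = -58907/51911852740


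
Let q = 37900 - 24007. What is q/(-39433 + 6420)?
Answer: -13893/33013 ≈ -0.42083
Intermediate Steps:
q = 13893
q/(-39433 + 6420) = 13893/(-39433 + 6420) = 13893/(-33013) = 13893*(-1/33013) = -13893/33013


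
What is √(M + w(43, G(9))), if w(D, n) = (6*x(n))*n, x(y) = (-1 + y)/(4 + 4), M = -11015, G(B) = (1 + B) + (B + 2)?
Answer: 10*I*√107 ≈ 103.44*I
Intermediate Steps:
G(B) = 3 + 2*B (G(B) = (1 + B) + (2 + B) = 3 + 2*B)
x(y) = -⅛ + y/8 (x(y) = (-1 + y)/8 = (-1 + y)*(⅛) = -⅛ + y/8)
w(D, n) = n*(-¾ + 3*n/4) (w(D, n) = (6*(-⅛ + n/8))*n = (-¾ + 3*n/4)*n = n*(-¾ + 3*n/4))
√(M + w(43, G(9))) = √(-11015 + 3*(3 + 2*9)*(-1 + (3 + 2*9))/4) = √(-11015 + 3*(3 + 18)*(-1 + (3 + 18))/4) = √(-11015 + (¾)*21*(-1 + 21)) = √(-11015 + (¾)*21*20) = √(-11015 + 315) = √(-10700) = 10*I*√107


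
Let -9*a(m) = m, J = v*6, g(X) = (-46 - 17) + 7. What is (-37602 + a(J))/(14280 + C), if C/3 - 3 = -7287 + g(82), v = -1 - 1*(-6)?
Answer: 28204/5805 ≈ 4.8586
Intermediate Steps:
v = 5 (v = -1 + 6 = 5)
g(X) = -56 (g(X) = -63 + 7 = -56)
J = 30 (J = 5*6 = 30)
C = -22020 (C = 9 + 3*(-7287 - 56) = 9 + 3*(-7343) = 9 - 22029 = -22020)
a(m) = -m/9
(-37602 + a(J))/(14280 + C) = (-37602 - ⅑*30)/(14280 - 22020) = (-37602 - 10/3)/(-7740) = -112816/3*(-1/7740) = 28204/5805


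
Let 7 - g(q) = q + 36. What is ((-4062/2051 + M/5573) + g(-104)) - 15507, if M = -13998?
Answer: -176442548760/11430223 ≈ -15437.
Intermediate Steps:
g(q) = -29 - q (g(q) = 7 - (q + 36) = 7 - (36 + q) = 7 + (-36 - q) = -29 - q)
((-4062/2051 + M/5573) + g(-104)) - 15507 = ((-4062/2051 - 13998/5573) + (-29 - 1*(-104))) - 15507 = ((-4062*1/2051 - 13998*1/5573) + (-29 + 104)) - 15507 = ((-4062/2051 - 13998/5573) + 75) - 15507 = (-51347424/11430223 + 75) - 15507 = 805919301/11430223 - 15507 = -176442548760/11430223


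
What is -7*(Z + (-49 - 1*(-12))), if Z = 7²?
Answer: -84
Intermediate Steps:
Z = 49
-7*(Z + (-49 - 1*(-12))) = -7*(49 + (-49 - 1*(-12))) = -7*(49 + (-49 + 12)) = -7*(49 - 37) = -7*12 = -84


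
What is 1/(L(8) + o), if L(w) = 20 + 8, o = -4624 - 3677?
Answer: -1/8273 ≈ -0.00012088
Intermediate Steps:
o = -8301
L(w) = 28
1/(L(8) + o) = 1/(28 - 8301) = 1/(-8273) = -1/8273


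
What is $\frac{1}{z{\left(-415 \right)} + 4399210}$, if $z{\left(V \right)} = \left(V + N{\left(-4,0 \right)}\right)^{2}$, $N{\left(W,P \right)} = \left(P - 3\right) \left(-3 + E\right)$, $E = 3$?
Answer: $\frac{1}{4571435} \approx 2.1875 \cdot 10^{-7}$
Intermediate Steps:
$N{\left(W,P \right)} = 0$ ($N{\left(W,P \right)} = \left(P - 3\right) \left(-3 + 3\right) = \left(-3 + P\right) 0 = 0$)
$z{\left(V \right)} = V^{2}$ ($z{\left(V \right)} = \left(V + 0\right)^{2} = V^{2}$)
$\frac{1}{z{\left(-415 \right)} + 4399210} = \frac{1}{\left(-415\right)^{2} + 4399210} = \frac{1}{172225 + 4399210} = \frac{1}{4571435}$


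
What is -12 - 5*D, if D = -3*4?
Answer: 48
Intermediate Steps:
D = -12
-12 - 5*D = -12 - 5*(-12) = -12 + 60 = 48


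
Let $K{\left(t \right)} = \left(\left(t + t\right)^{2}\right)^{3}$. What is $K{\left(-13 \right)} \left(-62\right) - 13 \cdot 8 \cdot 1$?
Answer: $-19152778216$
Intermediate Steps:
$K{\left(t \right)} = 64 t^{6}$ ($K{\left(t \right)} = \left(\left(2 t\right)^{2}\right)^{3} = \left(4 t^{2}\right)^{3} = 64 t^{6}$)
$K{\left(-13 \right)} \left(-62\right) - 13 \cdot 8 \cdot 1 = 64 \left(-13\right)^{6} \left(-62\right) - 13 \cdot 8 \cdot 1 = 64 \cdot 4826809 \left(-62\right) - 104 \cdot 1 = 308915776 \left(-62\right) - 104 = -19152778112 - 104 = -19152778216$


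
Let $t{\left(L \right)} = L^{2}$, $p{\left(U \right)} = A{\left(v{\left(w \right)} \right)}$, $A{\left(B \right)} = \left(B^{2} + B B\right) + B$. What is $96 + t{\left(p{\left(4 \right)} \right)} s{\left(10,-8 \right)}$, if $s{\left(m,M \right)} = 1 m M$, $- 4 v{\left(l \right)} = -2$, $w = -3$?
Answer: $16$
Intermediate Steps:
$v{\left(l \right)} = \frac{1}{2}$ ($v{\left(l \right)} = \left(- \frac{1}{4}\right) \left(-2\right) = \frac{1}{2}$)
$s{\left(m,M \right)} = M m$ ($s{\left(m,M \right)} = m M = M m$)
$A{\left(B \right)} = B + 2 B^{2}$ ($A{\left(B \right)} = \left(B^{2} + B^{2}\right) + B = 2 B^{2} + B = B + 2 B^{2}$)
$p{\left(U \right)} = 1$ ($p{\left(U \right)} = \frac{1 + 2 \cdot \frac{1}{2}}{2} = \frac{1 + 1}{2} = \frac{1}{2} \cdot 2 = 1$)
$96 + t{\left(p{\left(4 \right)} \right)} s{\left(10,-8 \right)} = 96 + 1^{2} \left(\left(-8\right) 10\right) = 96 + 1 \left(-80\right) = 96 - 80 = 16$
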